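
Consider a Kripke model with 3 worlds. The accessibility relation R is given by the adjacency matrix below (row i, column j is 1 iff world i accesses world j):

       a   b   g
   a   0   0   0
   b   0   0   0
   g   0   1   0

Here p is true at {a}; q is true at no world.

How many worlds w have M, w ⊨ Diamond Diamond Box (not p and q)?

0

a: no successors, so Diamond Diamond Box (not p and q) fails. ✗
b: no successors, so Diamond Diamond Box (not p and q) fails. ✗
g: successors {b}; Diamond Box (not p and q) there: b:F. ✗
Satisfying worlds: ∅.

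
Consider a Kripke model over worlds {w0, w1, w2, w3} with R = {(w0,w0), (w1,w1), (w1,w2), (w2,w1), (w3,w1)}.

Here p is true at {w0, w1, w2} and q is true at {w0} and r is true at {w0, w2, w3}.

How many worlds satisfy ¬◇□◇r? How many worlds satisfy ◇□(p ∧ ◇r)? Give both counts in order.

2 and 2

For ¬◇□◇r:
w0: ◇□◇r is T. ✗
w1: ◇□◇r is T. ✗
w2: ◇□◇r is F. ✓
w3: ◇□◇r is F. ✓
— 2 worlds.
For ◇□(p ∧ ◇r):
w0: successors {w0}; □(p ∧ ◇r) there: w0:T. ✓
w1: successors {w1, w2}; □(p ∧ ◇r) there: w1:F, w2:T. ✓
w2: successors {w1}; □(p ∧ ◇r) there: w1:F. ✗
w3: successors {w1}; □(p ∧ ◇r) there: w1:F. ✗
— 2 worlds.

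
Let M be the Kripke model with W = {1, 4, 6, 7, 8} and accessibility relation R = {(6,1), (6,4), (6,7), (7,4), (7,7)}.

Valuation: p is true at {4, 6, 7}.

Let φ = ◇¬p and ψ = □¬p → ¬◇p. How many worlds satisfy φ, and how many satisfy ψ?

1 and 5

For ◇¬p:
1: no successors, so ◇¬p fails. ✗
4: no successors, so ◇¬p fails. ✗
6: successors {1, 4, 7}; ¬p there: 1:T, 4:F, 7:F. ✓
7: successors {4, 7}; ¬p there: 4:F, 7:F. ✗
8: no successors, so ◇¬p fails. ✗
— 1 world.
For □¬p → ¬◇p:
1: □¬p is T, ¬◇p is T. ✓
4: □¬p is T, ¬◇p is T. ✓
6: □¬p is F, ¬◇p is F. ✓
7: □¬p is F, ¬◇p is F. ✓
8: □¬p is T, ¬◇p is T. ✓
— 5 worlds.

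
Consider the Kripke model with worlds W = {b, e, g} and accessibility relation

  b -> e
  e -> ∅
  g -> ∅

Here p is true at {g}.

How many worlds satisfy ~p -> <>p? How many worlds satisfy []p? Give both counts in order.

1 and 2

For ~p -> <>p:
b: ~p is T, <>p is F. ✗
e: ~p is T, <>p is F. ✗
g: ~p is F, <>p is F. ✓
— 1 world.
For []p:
b: successors {e}; p there: e:F. ✗
e: no successors, so []p holds vacuously. ✓
g: no successors, so []p holds vacuously. ✓
— 2 worlds.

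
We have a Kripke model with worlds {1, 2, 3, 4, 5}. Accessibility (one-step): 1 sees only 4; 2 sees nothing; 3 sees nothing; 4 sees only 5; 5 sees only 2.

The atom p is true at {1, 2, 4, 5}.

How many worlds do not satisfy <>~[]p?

5

1: successors {4}; ~[]p there: 4:F. ✗
2: no successors, so <>~[]p fails. ✗
3: no successors, so <>~[]p fails. ✗
4: successors {5}; ~[]p there: 5:F. ✗
5: successors {2}; ~[]p there: 2:F. ✗
Satisfying worlds: ∅.
So <>~[]p fails at the other 5 worlds.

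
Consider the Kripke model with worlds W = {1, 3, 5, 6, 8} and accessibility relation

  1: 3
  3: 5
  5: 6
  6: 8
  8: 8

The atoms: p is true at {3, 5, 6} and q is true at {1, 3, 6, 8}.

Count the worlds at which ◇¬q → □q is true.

1: ◇¬q is F, □q is T. ✓
3: ◇¬q is T, □q is F. ✗
5: ◇¬q is F, □q is T. ✓
6: ◇¬q is F, □q is T. ✓
8: ◇¬q is F, □q is T. ✓
Satisfying worlds: {1, 5, 6, 8}.

4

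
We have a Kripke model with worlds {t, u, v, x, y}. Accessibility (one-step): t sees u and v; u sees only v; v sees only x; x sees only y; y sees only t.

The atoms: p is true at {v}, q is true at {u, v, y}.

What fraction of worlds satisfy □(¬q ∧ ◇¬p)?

2/5

t: successors {u, v}; ¬q ∧ ◇¬p there: u:F, v:F. ✗
u: successors {v}; ¬q ∧ ◇¬p there: v:F. ✗
v: successors {x}; ¬q ∧ ◇¬p there: x:T. ✓
x: successors {y}; ¬q ∧ ◇¬p there: y:F. ✗
y: successors {t}; ¬q ∧ ◇¬p there: t:T. ✓
That's 2 of 5 worlds, so 2/5.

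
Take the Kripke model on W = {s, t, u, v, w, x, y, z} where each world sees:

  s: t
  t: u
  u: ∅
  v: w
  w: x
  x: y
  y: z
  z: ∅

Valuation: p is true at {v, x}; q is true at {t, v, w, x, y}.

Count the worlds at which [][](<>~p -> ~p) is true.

7

s: successors {t}; [](<>~p -> ~p) there: t:T. ✓
t: successors {u}; [](<>~p -> ~p) there: u:T. ✓
u: no successors, so [][](<>~p -> ~p) holds vacuously. ✓
v: successors {w}; [](<>~p -> ~p) there: w:F. ✗
w: successors {x}; [](<>~p -> ~p) there: x:T. ✓
x: successors {y}; [](<>~p -> ~p) there: y:T. ✓
y: successors {z}; [](<>~p -> ~p) there: z:T. ✓
z: no successors, so [][](<>~p -> ~p) holds vacuously. ✓
Satisfying worlds: {s, t, u, w, x, y, z}.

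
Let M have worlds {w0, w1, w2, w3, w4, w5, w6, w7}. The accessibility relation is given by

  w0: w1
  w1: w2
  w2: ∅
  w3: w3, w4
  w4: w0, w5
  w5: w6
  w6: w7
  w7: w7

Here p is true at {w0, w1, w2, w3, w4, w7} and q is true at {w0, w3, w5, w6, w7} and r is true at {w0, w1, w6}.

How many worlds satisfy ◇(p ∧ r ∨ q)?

6

w0: successors {w1}; p ∧ r ∨ q there: w1:T. ✓
w1: successors {w2}; p ∧ r ∨ q there: w2:F. ✗
w2: no successors, so ◇(p ∧ r ∨ q) fails. ✗
w3: successors {w3, w4}; p ∧ r ∨ q there: w3:T, w4:F. ✓
w4: successors {w0, w5}; p ∧ r ∨ q there: w0:T, w5:T. ✓
w5: successors {w6}; p ∧ r ∨ q there: w6:T. ✓
w6: successors {w7}; p ∧ r ∨ q there: w7:T. ✓
w7: successors {w7}; p ∧ r ∨ q there: w7:T. ✓
Satisfying worlds: {w0, w3, w4, w5, w6, w7}.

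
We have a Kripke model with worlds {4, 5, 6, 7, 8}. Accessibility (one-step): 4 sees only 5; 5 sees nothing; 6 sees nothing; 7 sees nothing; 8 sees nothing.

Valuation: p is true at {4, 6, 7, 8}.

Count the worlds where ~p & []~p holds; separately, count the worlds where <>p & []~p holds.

1 and 0

For ~p & []~p:
4: ~p is F, []~p is T. ✗
5: ~p is T, []~p is T. ✓
6: ~p is F, []~p is T. ✗
7: ~p is F, []~p is T. ✗
8: ~p is F, []~p is T. ✗
— 1 world.
For <>p & []~p:
4: <>p is F, []~p is T. ✗
5: <>p is F, []~p is T. ✗
6: <>p is F, []~p is T. ✗
7: <>p is F, []~p is T. ✗
8: <>p is F, []~p is T. ✗
— 0 worlds.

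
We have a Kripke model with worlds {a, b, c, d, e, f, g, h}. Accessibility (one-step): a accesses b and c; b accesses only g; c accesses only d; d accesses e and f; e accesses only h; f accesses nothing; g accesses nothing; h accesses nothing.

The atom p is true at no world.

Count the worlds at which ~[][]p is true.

3

a: [][]p is F. ✓
b: [][]p is T. ✗
c: [][]p is F. ✓
d: [][]p is F. ✓
e: [][]p is T. ✗
f: [][]p is T. ✗
g: [][]p is T. ✗
h: [][]p is T. ✗
Satisfying worlds: {a, c, d}.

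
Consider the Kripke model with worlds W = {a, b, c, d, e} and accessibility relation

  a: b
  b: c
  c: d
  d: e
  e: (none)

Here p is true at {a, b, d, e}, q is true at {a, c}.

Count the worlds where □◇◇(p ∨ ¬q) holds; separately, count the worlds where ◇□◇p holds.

3 and 3

For □◇◇(p ∨ ¬q):
a: successors {b}; ◇◇(p ∨ ¬q) there: b:T. ✓
b: successors {c}; ◇◇(p ∨ ¬q) there: c:T. ✓
c: successors {d}; ◇◇(p ∨ ¬q) there: d:F. ✗
d: successors {e}; ◇◇(p ∨ ¬q) there: e:F. ✗
e: no successors, so □◇◇(p ∨ ¬q) holds vacuously. ✓
— 3 worlds.
For ◇□◇p:
a: successors {b}; □◇p there: b:T. ✓
b: successors {c}; □◇p there: c:T. ✓
c: successors {d}; □◇p there: d:F. ✗
d: successors {e}; □◇p there: e:T. ✓
e: no successors, so ◇□◇p fails. ✗
— 3 worlds.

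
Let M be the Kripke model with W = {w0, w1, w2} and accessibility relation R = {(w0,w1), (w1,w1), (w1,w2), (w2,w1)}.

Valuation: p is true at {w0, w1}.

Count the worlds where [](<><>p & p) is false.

1

w0: successors {w1}; <><>p & p there: w1:T. ✓
w1: successors {w1, w2}; <><>p & p there: w1:T, w2:F. ✗
w2: successors {w1}; <><>p & p there: w1:T. ✓
Satisfying worlds: {w0, w2}.
So [](<><>p & p) fails at the other 1 world.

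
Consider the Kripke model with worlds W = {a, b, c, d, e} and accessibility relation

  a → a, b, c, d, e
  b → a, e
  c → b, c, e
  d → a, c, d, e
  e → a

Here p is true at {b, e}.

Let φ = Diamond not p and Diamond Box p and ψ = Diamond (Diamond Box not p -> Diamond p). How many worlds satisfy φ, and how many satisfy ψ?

For Diamond not p and Diamond Box p:
a: Diamond not p is T, Diamond Box p is F. ✗
b: Diamond not p is T, Diamond Box p is F. ✗
c: Diamond not p is T, Diamond Box p is F. ✗
d: Diamond not p is T, Diamond Box p is F. ✗
e: Diamond not p is T, Diamond Box p is F. ✗
— 0 worlds.
For Diamond (Diamond Box not p -> Diamond p):
a: successors {a, b, c, d, e}; Diamond Box not p -> Diamond p there: a:T, b:T, c:T, d:T, e:T. ✓
b: successors {a, e}; Diamond Box not p -> Diamond p there: a:T, e:T. ✓
c: successors {b, c, e}; Diamond Box not p -> Diamond p there: b:T, c:T, e:T. ✓
d: successors {a, c, d, e}; Diamond Box not p -> Diamond p there: a:T, c:T, d:T, e:T. ✓
e: successors {a}; Diamond Box not p -> Diamond p there: a:T. ✓
— 5 worlds.

0 and 5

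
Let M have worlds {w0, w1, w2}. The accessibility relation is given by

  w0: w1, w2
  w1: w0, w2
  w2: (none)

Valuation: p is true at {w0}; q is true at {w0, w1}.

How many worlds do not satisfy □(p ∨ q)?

2

w0: successors {w1, w2}; p ∨ q there: w1:T, w2:F. ✗
w1: successors {w0, w2}; p ∨ q there: w0:T, w2:F. ✗
w2: no successors, so □(p ∨ q) holds vacuously. ✓
Satisfying worlds: {w2}.
So □(p ∨ q) fails at the other 2 worlds.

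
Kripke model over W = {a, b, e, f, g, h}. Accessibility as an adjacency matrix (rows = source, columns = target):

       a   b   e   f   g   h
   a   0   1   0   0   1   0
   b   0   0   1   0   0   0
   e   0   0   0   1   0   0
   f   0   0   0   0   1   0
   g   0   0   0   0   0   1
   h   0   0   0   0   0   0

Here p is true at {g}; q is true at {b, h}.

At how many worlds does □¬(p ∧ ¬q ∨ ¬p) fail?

5

a: successors {b, g}; ¬(p ∧ ¬q ∨ ¬p) there: b:F, g:F. ✗
b: successors {e}; ¬(p ∧ ¬q ∨ ¬p) there: e:F. ✗
e: successors {f}; ¬(p ∧ ¬q ∨ ¬p) there: f:F. ✗
f: successors {g}; ¬(p ∧ ¬q ∨ ¬p) there: g:F. ✗
g: successors {h}; ¬(p ∧ ¬q ∨ ¬p) there: h:F. ✗
h: no successors, so □¬(p ∧ ¬q ∨ ¬p) holds vacuously. ✓
Satisfying worlds: {h}.
So □¬(p ∧ ¬q ∨ ¬p) fails at the other 5 worlds.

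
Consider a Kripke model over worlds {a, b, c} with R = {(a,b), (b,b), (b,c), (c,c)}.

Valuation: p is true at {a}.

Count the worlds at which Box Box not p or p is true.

a: Box Box not p is T, p is T. ✓
b: Box Box not p is T, p is F. ✓
c: Box Box not p is T, p is F. ✓
Satisfying worlds: {a, b, c}.

3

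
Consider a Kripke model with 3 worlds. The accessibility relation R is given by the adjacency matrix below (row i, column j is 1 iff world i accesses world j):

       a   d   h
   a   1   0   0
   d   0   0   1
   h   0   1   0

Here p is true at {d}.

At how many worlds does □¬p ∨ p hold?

a: □¬p is T, p is F. ✓
d: □¬p is T, p is T. ✓
h: □¬p is F, p is F. ✗
Satisfying worlds: {a, d}.

2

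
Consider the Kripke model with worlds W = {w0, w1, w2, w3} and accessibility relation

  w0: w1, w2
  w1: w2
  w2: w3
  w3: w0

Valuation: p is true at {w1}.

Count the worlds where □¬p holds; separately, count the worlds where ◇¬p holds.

For □¬p:
w0: successors {w1, w2}; ¬p there: w1:F, w2:T. ✗
w1: successors {w2}; ¬p there: w2:T. ✓
w2: successors {w3}; ¬p there: w3:T. ✓
w3: successors {w0}; ¬p there: w0:T. ✓
— 3 worlds.
For ◇¬p:
w0: successors {w1, w2}; ¬p there: w1:F, w2:T. ✓
w1: successors {w2}; ¬p there: w2:T. ✓
w2: successors {w3}; ¬p there: w3:T. ✓
w3: successors {w0}; ¬p there: w0:T. ✓
— 4 worlds.

3 and 4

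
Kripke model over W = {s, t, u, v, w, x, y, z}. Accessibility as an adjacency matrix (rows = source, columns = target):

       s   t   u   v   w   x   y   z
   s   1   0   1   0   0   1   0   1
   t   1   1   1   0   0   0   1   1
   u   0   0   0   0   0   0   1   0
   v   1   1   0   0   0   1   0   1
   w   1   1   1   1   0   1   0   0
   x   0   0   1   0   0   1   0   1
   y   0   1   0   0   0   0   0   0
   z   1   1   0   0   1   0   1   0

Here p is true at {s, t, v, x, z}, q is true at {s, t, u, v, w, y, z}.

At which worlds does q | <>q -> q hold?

{s, t, u, v, w, y, z}

s: q | <>q is T, q is T. ✓
t: q | <>q is T, q is T. ✓
u: q | <>q is T, q is T. ✓
v: q | <>q is T, q is T. ✓
w: q | <>q is T, q is T. ✓
x: q | <>q is T, q is F. ✗
y: q | <>q is T, q is T. ✓
z: q | <>q is T, q is T. ✓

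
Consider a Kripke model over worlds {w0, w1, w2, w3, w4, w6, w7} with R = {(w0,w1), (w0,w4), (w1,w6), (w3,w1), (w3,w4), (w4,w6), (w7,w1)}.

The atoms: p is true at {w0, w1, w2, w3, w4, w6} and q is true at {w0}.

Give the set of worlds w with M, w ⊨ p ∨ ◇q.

w0: p is T, ◇q is F. ✓
w1: p is T, ◇q is F. ✓
w2: p is T, ◇q is F. ✓
w3: p is T, ◇q is F. ✓
w4: p is T, ◇q is F. ✓
w6: p is T, ◇q is F. ✓
w7: p is F, ◇q is F. ✗

{w0, w1, w2, w3, w4, w6}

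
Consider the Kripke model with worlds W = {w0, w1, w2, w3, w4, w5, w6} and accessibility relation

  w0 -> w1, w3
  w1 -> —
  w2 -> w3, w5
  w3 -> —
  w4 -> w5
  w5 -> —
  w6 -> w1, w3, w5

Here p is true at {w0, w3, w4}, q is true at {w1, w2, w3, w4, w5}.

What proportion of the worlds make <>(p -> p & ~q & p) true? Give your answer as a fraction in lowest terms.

w0: successors {w1, w3}; p -> p & ~q & p there: w1:T, w3:F. ✓
w1: no successors, so <>(p -> p & ~q & p) fails. ✗
w2: successors {w3, w5}; p -> p & ~q & p there: w3:F, w5:T. ✓
w3: no successors, so <>(p -> p & ~q & p) fails. ✗
w4: successors {w5}; p -> p & ~q & p there: w5:T. ✓
w5: no successors, so <>(p -> p & ~q & p) fails. ✗
w6: successors {w1, w3, w5}; p -> p & ~q & p there: w1:T, w3:F, w5:T. ✓
That's 4 of 7 worlds, so 4/7.

4/7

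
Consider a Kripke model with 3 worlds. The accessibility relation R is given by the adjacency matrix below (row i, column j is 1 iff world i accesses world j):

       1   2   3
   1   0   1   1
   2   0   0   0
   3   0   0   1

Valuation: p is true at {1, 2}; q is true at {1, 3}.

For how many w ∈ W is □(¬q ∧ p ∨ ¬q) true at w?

1

1: successors {2, 3}; ¬q ∧ p ∨ ¬q there: 2:T, 3:F. ✗
2: no successors, so □(¬q ∧ p ∨ ¬q) holds vacuously. ✓
3: successors {3}; ¬q ∧ p ∨ ¬q there: 3:F. ✗
Satisfying worlds: {2}.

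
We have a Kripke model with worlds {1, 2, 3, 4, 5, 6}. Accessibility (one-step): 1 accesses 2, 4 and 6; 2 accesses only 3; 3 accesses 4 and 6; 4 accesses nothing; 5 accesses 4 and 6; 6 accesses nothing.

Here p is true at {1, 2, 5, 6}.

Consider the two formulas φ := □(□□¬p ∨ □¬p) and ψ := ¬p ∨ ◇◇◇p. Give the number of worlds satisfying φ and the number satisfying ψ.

For □(□□¬p ∨ □¬p):
1: successors {2, 4, 6}; □□¬p ∨ □¬p there: 2:T, 4:T, 6:T. ✓
2: successors {3}; □□¬p ∨ □¬p there: 3:T. ✓
3: successors {4, 6}; □□¬p ∨ □¬p there: 4:T, 6:T. ✓
4: no successors, so □(□□¬p ∨ □¬p) holds vacuously. ✓
5: successors {4, 6}; □□¬p ∨ □¬p there: 4:T, 6:T. ✓
6: no successors, so □(□□¬p ∨ □¬p) holds vacuously. ✓
— 6 worlds.
For ¬p ∨ ◇◇◇p:
1: ¬p is F, ◇◇◇p is T. ✓
2: ¬p is F, ◇◇◇p is F. ✗
3: ¬p is T, ◇◇◇p is F. ✓
4: ¬p is T, ◇◇◇p is F. ✓
5: ¬p is F, ◇◇◇p is F. ✗
6: ¬p is F, ◇◇◇p is F. ✗
— 3 worlds.

6 and 3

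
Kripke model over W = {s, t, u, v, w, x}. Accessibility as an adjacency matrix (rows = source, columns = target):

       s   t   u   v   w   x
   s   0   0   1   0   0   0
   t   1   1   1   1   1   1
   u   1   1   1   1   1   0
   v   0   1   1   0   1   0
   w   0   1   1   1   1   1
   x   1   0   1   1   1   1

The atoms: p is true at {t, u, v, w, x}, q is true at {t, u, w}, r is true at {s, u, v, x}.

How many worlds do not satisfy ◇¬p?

s: successors {u}; ¬p there: u:F. ✗
t: successors {s, t, u, v, w, x}; ¬p there: s:T, t:F, u:F, v:F, w:F, x:F. ✓
u: successors {s, t, u, v, w}; ¬p there: s:T, t:F, u:F, v:F, w:F. ✓
v: successors {t, u, w}; ¬p there: t:F, u:F, w:F. ✗
w: successors {t, u, v, w, x}; ¬p there: t:F, u:F, v:F, w:F, x:F. ✗
x: successors {s, u, v, w, x}; ¬p there: s:T, u:F, v:F, w:F, x:F. ✓
Satisfying worlds: {t, u, x}.
So ◇¬p fails at the other 3 worlds.

3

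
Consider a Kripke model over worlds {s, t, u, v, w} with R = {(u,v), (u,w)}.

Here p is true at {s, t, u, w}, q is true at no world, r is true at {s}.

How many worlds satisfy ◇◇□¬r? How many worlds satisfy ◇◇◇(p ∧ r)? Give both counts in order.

0 and 0

For ◇◇□¬r:
s: no successors, so ◇◇□¬r fails. ✗
t: no successors, so ◇◇□¬r fails. ✗
u: successors {v, w}; ◇□¬r there: v:F, w:F. ✗
v: no successors, so ◇◇□¬r fails. ✗
w: no successors, so ◇◇□¬r fails. ✗
— 0 worlds.
For ◇◇◇(p ∧ r):
s: no successors, so ◇◇◇(p ∧ r) fails. ✗
t: no successors, so ◇◇◇(p ∧ r) fails. ✗
u: successors {v, w}; ◇◇(p ∧ r) there: v:F, w:F. ✗
v: no successors, so ◇◇◇(p ∧ r) fails. ✗
w: no successors, so ◇◇◇(p ∧ r) fails. ✗
— 0 worlds.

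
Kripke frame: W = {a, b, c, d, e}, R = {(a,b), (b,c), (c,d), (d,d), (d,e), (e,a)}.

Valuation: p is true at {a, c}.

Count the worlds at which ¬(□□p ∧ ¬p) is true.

5

a: □□p ∧ ¬p is F. ✓
b: □□p ∧ ¬p is F. ✓
c: □□p ∧ ¬p is F. ✓
d: □□p ∧ ¬p is F. ✓
e: □□p ∧ ¬p is F. ✓
Satisfying worlds: {a, b, c, d, e}.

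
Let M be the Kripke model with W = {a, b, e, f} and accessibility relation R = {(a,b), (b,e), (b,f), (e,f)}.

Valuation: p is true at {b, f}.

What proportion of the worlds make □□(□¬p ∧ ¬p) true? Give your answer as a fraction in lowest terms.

a: successors {b}; □(□¬p ∧ ¬p) there: b:F. ✗
b: successors {e, f}; □(□¬p ∧ ¬p) there: e:F, f:T. ✗
e: successors {f}; □(□¬p ∧ ¬p) there: f:T. ✓
f: no successors, so □□(□¬p ∧ ¬p) holds vacuously. ✓
That's 2 of 4 worlds, so 2/4 = 1/2.

1/2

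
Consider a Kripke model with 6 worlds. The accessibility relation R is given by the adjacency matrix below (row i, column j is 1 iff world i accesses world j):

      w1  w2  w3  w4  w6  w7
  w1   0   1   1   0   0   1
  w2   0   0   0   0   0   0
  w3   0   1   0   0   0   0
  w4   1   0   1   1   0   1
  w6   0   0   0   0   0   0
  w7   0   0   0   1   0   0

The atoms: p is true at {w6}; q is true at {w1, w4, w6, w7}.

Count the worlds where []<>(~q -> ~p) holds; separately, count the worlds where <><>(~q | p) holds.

4 and 3

For []<>(~q -> ~p):
w1: successors {w2, w3, w7}; <>(~q -> ~p) there: w2:F, w3:T, w7:T. ✗
w2: no successors, so []<>(~q -> ~p) holds vacuously. ✓
w3: successors {w2}; <>(~q -> ~p) there: w2:F. ✗
w4: successors {w1, w3, w4, w7}; <>(~q -> ~p) there: w1:T, w3:T, w4:T, w7:T. ✓
w6: no successors, so []<>(~q -> ~p) holds vacuously. ✓
w7: successors {w4}; <>(~q -> ~p) there: w4:T. ✓
— 4 worlds.
For <><>(~q | p):
w1: successors {w2, w3, w7}; <>(~q | p) there: w2:F, w3:T, w7:F. ✓
w2: no successors, so <><>(~q | p) fails. ✗
w3: successors {w2}; <>(~q | p) there: w2:F. ✗
w4: successors {w1, w3, w4, w7}; <>(~q | p) there: w1:T, w3:T, w4:T, w7:F. ✓
w6: no successors, so <><>(~q | p) fails. ✗
w7: successors {w4}; <>(~q | p) there: w4:T. ✓
— 3 worlds.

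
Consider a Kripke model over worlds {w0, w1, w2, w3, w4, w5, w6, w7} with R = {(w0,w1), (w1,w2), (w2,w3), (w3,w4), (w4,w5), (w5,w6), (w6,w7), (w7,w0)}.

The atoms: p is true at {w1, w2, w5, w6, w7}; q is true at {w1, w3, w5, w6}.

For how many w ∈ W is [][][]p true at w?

5

w0: successors {w1}; [][]p there: w1:F. ✗
w1: successors {w2}; [][]p there: w2:F. ✗
w2: successors {w3}; [][]p there: w3:T. ✓
w3: successors {w4}; [][]p there: w4:T. ✓
w4: successors {w5}; [][]p there: w5:T. ✓
w5: successors {w6}; [][]p there: w6:F. ✗
w6: successors {w7}; [][]p there: w7:T. ✓
w7: successors {w0}; [][]p there: w0:T. ✓
Satisfying worlds: {w2, w3, w4, w6, w7}.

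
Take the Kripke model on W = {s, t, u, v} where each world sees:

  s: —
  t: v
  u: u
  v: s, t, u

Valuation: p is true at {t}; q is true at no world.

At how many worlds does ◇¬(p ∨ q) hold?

3

s: no successors, so ◇¬(p ∨ q) fails. ✗
t: successors {v}; ¬(p ∨ q) there: v:T. ✓
u: successors {u}; ¬(p ∨ q) there: u:T. ✓
v: successors {s, t, u}; ¬(p ∨ q) there: s:T, t:F, u:T. ✓
Satisfying worlds: {t, u, v}.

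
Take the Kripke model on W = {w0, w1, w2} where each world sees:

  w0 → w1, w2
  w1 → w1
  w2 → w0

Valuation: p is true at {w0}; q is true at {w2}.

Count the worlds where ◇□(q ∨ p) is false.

w0: successors {w1, w2}; □(q ∨ p) there: w1:F, w2:T. ✓
w1: successors {w1}; □(q ∨ p) there: w1:F. ✗
w2: successors {w0}; □(q ∨ p) there: w0:F. ✗
Satisfying worlds: {w0}.
So ◇□(q ∨ p) fails at the other 2 worlds.

2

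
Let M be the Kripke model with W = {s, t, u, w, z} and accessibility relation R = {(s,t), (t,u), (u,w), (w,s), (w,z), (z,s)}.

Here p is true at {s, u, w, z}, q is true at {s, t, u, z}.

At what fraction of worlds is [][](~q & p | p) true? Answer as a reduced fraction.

s: successors {t}; [](~q & p | p) there: t:T. ✓
t: successors {u}; [](~q & p | p) there: u:T. ✓
u: successors {w}; [](~q & p | p) there: w:T. ✓
w: successors {s, z}; [](~q & p | p) there: s:F, z:T. ✗
z: successors {s}; [](~q & p | p) there: s:F. ✗
That's 3 of 5 worlds, so 3/5.

3/5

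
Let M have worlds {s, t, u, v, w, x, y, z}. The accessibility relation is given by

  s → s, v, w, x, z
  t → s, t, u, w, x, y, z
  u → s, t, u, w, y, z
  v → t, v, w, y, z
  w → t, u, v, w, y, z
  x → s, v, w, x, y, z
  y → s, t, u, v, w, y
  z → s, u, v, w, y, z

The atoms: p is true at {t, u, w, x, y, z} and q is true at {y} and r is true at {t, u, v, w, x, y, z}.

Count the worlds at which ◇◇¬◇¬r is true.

s: successors {s, v, w, x, z}; ◇¬◇¬r there: s:T, v:T, w:T, x:T, z:T. ✓
t: successors {s, t, u, w, x, y, z}; ◇¬◇¬r there: s:T, t:T, u:T, w:T, x:T, y:T, z:T. ✓
u: successors {s, t, u, w, y, z}; ◇¬◇¬r there: s:T, t:T, u:T, w:T, y:T, z:T. ✓
v: successors {t, v, w, y, z}; ◇¬◇¬r there: t:T, v:T, w:T, y:T, z:T. ✓
w: successors {t, u, v, w, y, z}; ◇¬◇¬r there: t:T, u:T, v:T, w:T, y:T, z:T. ✓
x: successors {s, v, w, x, y, z}; ◇¬◇¬r there: s:T, v:T, w:T, x:T, y:T, z:T. ✓
y: successors {s, t, u, v, w, y}; ◇¬◇¬r there: s:T, t:T, u:T, v:T, w:T, y:T. ✓
z: successors {s, u, v, w, y, z}; ◇¬◇¬r there: s:T, u:T, v:T, w:T, y:T, z:T. ✓
Satisfying worlds: {s, t, u, v, w, x, y, z}.

8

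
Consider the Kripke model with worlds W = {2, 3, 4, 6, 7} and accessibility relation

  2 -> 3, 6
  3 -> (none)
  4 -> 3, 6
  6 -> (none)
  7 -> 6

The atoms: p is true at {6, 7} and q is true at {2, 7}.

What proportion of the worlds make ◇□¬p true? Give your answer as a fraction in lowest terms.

2: successors {3, 6}; □¬p there: 3:T, 6:T. ✓
3: no successors, so ◇□¬p fails. ✗
4: successors {3, 6}; □¬p there: 3:T, 6:T. ✓
6: no successors, so ◇□¬p fails. ✗
7: successors {6}; □¬p there: 6:T. ✓
That's 3 of 5 worlds, so 3/5.

3/5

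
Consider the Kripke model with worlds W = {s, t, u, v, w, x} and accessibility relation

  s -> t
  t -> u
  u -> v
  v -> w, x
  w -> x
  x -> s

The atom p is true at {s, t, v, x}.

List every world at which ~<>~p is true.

s: <>~p is F. ✓
t: <>~p is T. ✗
u: <>~p is F. ✓
v: <>~p is T. ✗
w: <>~p is F. ✓
x: <>~p is F. ✓

{s, u, w, x}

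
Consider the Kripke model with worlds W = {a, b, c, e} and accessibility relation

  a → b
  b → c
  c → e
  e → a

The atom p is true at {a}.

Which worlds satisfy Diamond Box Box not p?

{a, c, e}

a: successors {b}; Box Box not p there: b:T. ✓
b: successors {c}; Box Box not p there: c:F. ✗
c: successors {e}; Box Box not p there: e:T. ✓
e: successors {a}; Box Box not p there: a:T. ✓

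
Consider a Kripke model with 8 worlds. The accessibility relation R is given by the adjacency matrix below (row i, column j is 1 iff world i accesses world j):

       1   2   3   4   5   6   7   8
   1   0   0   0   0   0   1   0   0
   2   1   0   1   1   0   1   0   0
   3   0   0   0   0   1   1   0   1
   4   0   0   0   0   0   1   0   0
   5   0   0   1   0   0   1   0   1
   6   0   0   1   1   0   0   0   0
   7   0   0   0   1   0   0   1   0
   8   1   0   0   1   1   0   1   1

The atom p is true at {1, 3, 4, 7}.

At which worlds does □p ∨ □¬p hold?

{1, 3, 4, 6, 7}

1: □p is F, □¬p is T. ✓
2: □p is F, □¬p is F. ✗
3: □p is F, □¬p is T. ✓
4: □p is F, □¬p is T. ✓
5: □p is F, □¬p is F. ✗
6: □p is T, □¬p is F. ✓
7: □p is T, □¬p is F. ✓
8: □p is F, □¬p is F. ✗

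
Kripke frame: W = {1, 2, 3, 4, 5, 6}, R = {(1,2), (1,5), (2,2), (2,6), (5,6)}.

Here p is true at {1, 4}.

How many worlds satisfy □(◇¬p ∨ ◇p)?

4

1: successors {2, 5}; ◇¬p ∨ ◇p there: 2:T, 5:T. ✓
2: successors {2, 6}; ◇¬p ∨ ◇p there: 2:T, 6:F. ✗
3: no successors, so □(◇¬p ∨ ◇p) holds vacuously. ✓
4: no successors, so □(◇¬p ∨ ◇p) holds vacuously. ✓
5: successors {6}; ◇¬p ∨ ◇p there: 6:F. ✗
6: no successors, so □(◇¬p ∨ ◇p) holds vacuously. ✓
Satisfying worlds: {1, 3, 4, 6}.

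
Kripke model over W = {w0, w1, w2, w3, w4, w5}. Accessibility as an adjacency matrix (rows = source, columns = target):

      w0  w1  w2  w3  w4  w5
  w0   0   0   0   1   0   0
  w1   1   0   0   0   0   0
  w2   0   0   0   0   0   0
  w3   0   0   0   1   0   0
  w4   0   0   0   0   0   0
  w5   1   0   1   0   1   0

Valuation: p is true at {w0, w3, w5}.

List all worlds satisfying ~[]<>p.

{w5}

w0: []<>p is T. ✗
w1: []<>p is T. ✗
w2: []<>p is T. ✗
w3: []<>p is T. ✗
w4: []<>p is T. ✗
w5: []<>p is F. ✓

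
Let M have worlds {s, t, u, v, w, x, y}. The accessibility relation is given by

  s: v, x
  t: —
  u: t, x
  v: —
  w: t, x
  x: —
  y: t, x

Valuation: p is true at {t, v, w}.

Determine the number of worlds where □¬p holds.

3

s: successors {v, x}; ¬p there: v:F, x:T. ✗
t: no successors, so □¬p holds vacuously. ✓
u: successors {t, x}; ¬p there: t:F, x:T. ✗
v: no successors, so □¬p holds vacuously. ✓
w: successors {t, x}; ¬p there: t:F, x:T. ✗
x: no successors, so □¬p holds vacuously. ✓
y: successors {t, x}; ¬p there: t:F, x:T. ✗
Satisfying worlds: {t, v, x}.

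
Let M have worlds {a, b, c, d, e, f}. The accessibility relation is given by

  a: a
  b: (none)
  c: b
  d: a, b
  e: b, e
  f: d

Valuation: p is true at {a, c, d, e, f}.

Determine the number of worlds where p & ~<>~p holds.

2

a: p is T, ~<>~p is T. ✓
b: p is F, ~<>~p is T. ✗
c: p is T, ~<>~p is F. ✗
d: p is T, ~<>~p is F. ✗
e: p is T, ~<>~p is F. ✗
f: p is T, ~<>~p is T. ✓
Satisfying worlds: {a, f}.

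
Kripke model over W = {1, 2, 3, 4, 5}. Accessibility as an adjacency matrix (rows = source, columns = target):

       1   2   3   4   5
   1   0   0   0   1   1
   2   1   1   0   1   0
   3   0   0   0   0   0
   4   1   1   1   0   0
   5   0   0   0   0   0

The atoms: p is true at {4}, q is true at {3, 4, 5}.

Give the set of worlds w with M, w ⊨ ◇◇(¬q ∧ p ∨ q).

1: successors {4, 5}; ◇(¬q ∧ p ∨ q) there: 4:T, 5:F. ✓
2: successors {1, 2, 4}; ◇(¬q ∧ p ∨ q) there: 1:T, 2:T, 4:T. ✓
3: no successors, so ◇◇(¬q ∧ p ∨ q) fails. ✗
4: successors {1, 2, 3}; ◇(¬q ∧ p ∨ q) there: 1:T, 2:T, 3:F. ✓
5: no successors, so ◇◇(¬q ∧ p ∨ q) fails. ✗

{1, 2, 4}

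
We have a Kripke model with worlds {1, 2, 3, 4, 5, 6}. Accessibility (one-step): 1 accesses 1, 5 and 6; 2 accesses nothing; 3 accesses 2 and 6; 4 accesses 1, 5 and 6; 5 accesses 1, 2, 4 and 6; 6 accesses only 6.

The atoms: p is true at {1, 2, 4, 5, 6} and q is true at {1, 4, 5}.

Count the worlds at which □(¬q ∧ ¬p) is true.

1: successors {1, 5, 6}; ¬q ∧ ¬p there: 1:F, 5:F, 6:F. ✗
2: no successors, so □(¬q ∧ ¬p) holds vacuously. ✓
3: successors {2, 6}; ¬q ∧ ¬p there: 2:F, 6:F. ✗
4: successors {1, 5, 6}; ¬q ∧ ¬p there: 1:F, 5:F, 6:F. ✗
5: successors {1, 2, 4, 6}; ¬q ∧ ¬p there: 1:F, 2:F, 4:F, 6:F. ✗
6: successors {6}; ¬q ∧ ¬p there: 6:F. ✗
Satisfying worlds: {2}.

1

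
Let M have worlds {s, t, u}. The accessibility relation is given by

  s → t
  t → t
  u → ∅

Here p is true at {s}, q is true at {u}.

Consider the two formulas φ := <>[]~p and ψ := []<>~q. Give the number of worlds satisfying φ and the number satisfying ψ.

For <>[]~p:
s: successors {t}; []~p there: t:T. ✓
t: successors {t}; []~p there: t:T. ✓
u: no successors, so <>[]~p fails. ✗
— 2 worlds.
For []<>~q:
s: successors {t}; <>~q there: t:T. ✓
t: successors {t}; <>~q there: t:T. ✓
u: no successors, so []<>~q holds vacuously. ✓
— 3 worlds.

2 and 3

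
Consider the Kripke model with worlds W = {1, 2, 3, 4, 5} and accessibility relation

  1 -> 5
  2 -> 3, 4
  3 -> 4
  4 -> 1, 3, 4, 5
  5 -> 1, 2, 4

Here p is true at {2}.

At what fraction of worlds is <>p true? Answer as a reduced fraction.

1/5

1: successors {5}; p there: 5:F. ✗
2: successors {3, 4}; p there: 3:F, 4:F. ✗
3: successors {4}; p there: 4:F. ✗
4: successors {1, 3, 4, 5}; p there: 1:F, 3:F, 4:F, 5:F. ✗
5: successors {1, 2, 4}; p there: 1:F, 2:T, 4:F. ✓
That's 1 of 5 worlds, so 1/5.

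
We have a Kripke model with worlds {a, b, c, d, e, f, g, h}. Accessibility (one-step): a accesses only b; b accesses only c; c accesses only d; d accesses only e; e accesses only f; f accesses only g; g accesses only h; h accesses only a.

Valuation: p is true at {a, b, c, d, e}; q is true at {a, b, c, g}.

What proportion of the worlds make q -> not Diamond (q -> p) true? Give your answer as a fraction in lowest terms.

1/2

a: q is T, not Diamond (q -> p) is F. ✗
b: q is T, not Diamond (q -> p) is F. ✗
c: q is T, not Diamond (q -> p) is F. ✗
d: q is F, not Diamond (q -> p) is F. ✓
e: q is F, not Diamond (q -> p) is F. ✓
f: q is F, not Diamond (q -> p) is T. ✓
g: q is T, not Diamond (q -> p) is F. ✗
h: q is F, not Diamond (q -> p) is F. ✓
That's 4 of 8 worlds, so 4/8 = 1/2.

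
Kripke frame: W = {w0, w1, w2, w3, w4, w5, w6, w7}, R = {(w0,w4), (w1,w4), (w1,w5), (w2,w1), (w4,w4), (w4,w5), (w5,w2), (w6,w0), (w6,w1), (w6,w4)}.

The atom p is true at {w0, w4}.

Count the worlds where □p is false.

5

w0: successors {w4}; p there: w4:T. ✓
w1: successors {w4, w5}; p there: w4:T, w5:F. ✗
w2: successors {w1}; p there: w1:F. ✗
w3: no successors, so □p holds vacuously. ✓
w4: successors {w4, w5}; p there: w4:T, w5:F. ✗
w5: successors {w2}; p there: w2:F. ✗
w6: successors {w0, w1, w4}; p there: w0:T, w1:F, w4:T. ✗
w7: no successors, so □p holds vacuously. ✓
Satisfying worlds: {w0, w3, w7}.
So □p fails at the other 5 worlds.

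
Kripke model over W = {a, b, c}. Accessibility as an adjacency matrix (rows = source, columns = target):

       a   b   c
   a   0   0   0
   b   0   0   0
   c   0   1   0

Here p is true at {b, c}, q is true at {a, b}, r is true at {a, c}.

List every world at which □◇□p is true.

{a, b}

a: no successors, so □◇□p holds vacuously. ✓
b: no successors, so □◇□p holds vacuously. ✓
c: successors {b}; ◇□p there: b:F. ✗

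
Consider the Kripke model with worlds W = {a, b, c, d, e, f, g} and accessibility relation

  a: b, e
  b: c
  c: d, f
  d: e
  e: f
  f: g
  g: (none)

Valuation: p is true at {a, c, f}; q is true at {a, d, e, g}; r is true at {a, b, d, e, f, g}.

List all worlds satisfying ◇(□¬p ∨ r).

a: successors {b, e}; □¬p ∨ r there: b:T, e:T. ✓
b: successors {c}; □¬p ∨ r there: c:F. ✗
c: successors {d, f}; □¬p ∨ r there: d:T, f:T. ✓
d: successors {e}; □¬p ∨ r there: e:T. ✓
e: successors {f}; □¬p ∨ r there: f:T. ✓
f: successors {g}; □¬p ∨ r there: g:T. ✓
g: no successors, so ◇(□¬p ∨ r) fails. ✗

{a, c, d, e, f}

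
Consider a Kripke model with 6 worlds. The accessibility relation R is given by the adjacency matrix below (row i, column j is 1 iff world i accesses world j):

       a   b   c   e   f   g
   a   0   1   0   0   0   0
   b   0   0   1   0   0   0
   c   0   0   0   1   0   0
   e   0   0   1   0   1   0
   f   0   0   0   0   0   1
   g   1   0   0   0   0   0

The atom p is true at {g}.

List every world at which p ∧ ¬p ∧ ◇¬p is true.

a: p is F, ¬p ∧ ◇¬p is T. ✗
b: p is F, ¬p ∧ ◇¬p is T. ✗
c: p is F, ¬p ∧ ◇¬p is T. ✗
e: p is F, ¬p ∧ ◇¬p is T. ✗
f: p is F, ¬p ∧ ◇¬p is F. ✗
g: p is T, ¬p ∧ ◇¬p is F. ✗

∅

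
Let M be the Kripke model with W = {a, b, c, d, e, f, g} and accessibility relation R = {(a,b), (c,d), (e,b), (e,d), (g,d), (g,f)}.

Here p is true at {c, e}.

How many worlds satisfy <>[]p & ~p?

a: <>[]p is T, ~p is T. ✓
b: <>[]p is F, ~p is T. ✗
c: <>[]p is T, ~p is F. ✗
d: <>[]p is F, ~p is T. ✗
e: <>[]p is T, ~p is F. ✗
f: <>[]p is F, ~p is T. ✗
g: <>[]p is T, ~p is T. ✓
Satisfying worlds: {a, g}.

2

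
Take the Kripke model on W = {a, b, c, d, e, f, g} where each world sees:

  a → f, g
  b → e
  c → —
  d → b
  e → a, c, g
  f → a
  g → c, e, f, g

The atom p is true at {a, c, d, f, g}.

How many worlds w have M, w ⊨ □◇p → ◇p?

5

a: □◇p is T, ◇p is T. ✓
b: □◇p is T, ◇p is F. ✗
c: □◇p is T, ◇p is F. ✗
d: □◇p is F, ◇p is F. ✓
e: □◇p is F, ◇p is T. ✓
f: □◇p is T, ◇p is T. ✓
g: □◇p is F, ◇p is T. ✓
Satisfying worlds: {a, d, e, f, g}.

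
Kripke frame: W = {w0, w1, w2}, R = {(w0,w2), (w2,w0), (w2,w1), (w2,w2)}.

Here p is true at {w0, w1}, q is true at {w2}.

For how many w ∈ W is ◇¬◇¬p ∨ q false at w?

2

w0: ◇¬◇¬p is F, q is F. ✗
w1: ◇¬◇¬p is F, q is F. ✗
w2: ◇¬◇¬p is T, q is T. ✓
Satisfying worlds: {w2}.
So ◇¬◇¬p ∨ q fails at the other 2 worlds.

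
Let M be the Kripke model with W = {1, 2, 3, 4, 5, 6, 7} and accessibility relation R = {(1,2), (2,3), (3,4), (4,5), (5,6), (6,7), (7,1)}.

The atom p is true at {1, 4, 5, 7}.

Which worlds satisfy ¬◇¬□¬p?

1: ◇¬□¬p is F. ✓
2: ◇¬□¬p is T. ✗
3: ◇¬□¬p is T. ✗
4: ◇¬□¬p is F. ✓
5: ◇¬□¬p is T. ✗
6: ◇¬□¬p is T. ✗
7: ◇¬□¬p is F. ✓

{1, 4, 7}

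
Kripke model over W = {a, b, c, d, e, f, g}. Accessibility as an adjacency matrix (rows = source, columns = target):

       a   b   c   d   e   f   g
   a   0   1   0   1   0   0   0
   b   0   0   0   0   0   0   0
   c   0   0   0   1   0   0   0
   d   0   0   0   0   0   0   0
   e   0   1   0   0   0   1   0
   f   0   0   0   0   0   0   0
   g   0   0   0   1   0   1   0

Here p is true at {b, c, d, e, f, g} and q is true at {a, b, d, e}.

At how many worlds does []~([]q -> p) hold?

a: successors {b, d}; ~([]q -> p) there: b:F, d:F. ✗
b: no successors, so []~([]q -> p) holds vacuously. ✓
c: successors {d}; ~([]q -> p) there: d:F. ✗
d: no successors, so []~([]q -> p) holds vacuously. ✓
e: successors {b, f}; ~([]q -> p) there: b:F, f:F. ✗
f: no successors, so []~([]q -> p) holds vacuously. ✓
g: successors {d, f}; ~([]q -> p) there: d:F, f:F. ✗
Satisfying worlds: {b, d, f}.

3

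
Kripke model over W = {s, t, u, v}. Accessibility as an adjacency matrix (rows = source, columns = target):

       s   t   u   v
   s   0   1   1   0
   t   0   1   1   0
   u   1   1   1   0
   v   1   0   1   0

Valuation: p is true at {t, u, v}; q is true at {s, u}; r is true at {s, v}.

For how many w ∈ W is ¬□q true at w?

s: □q is F. ✓
t: □q is F. ✓
u: □q is F. ✓
v: □q is T. ✗
Satisfying worlds: {s, t, u}.

3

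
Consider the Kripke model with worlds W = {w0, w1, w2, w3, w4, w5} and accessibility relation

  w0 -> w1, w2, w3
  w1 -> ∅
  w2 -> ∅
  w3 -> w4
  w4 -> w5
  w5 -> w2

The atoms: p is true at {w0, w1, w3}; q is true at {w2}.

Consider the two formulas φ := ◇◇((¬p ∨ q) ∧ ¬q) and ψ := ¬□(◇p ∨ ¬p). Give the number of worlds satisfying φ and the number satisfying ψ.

For ◇◇((¬p ∨ q) ∧ ¬q):
w0: successors {w1, w2, w3}; ◇((¬p ∨ q) ∧ ¬q) there: w1:F, w2:F, w3:T. ✓
w1: no successors, so ◇◇((¬p ∨ q) ∧ ¬q) fails. ✗
w2: no successors, so ◇◇((¬p ∨ q) ∧ ¬q) fails. ✗
w3: successors {w4}; ◇((¬p ∨ q) ∧ ¬q) there: w4:T. ✓
w4: successors {w5}; ◇((¬p ∨ q) ∧ ¬q) there: w5:F. ✗
w5: successors {w2}; ◇((¬p ∨ q) ∧ ¬q) there: w2:F. ✗
— 2 worlds.
For ¬□(◇p ∨ ¬p):
w0: □(◇p ∨ ¬p) is F. ✓
w1: □(◇p ∨ ¬p) is T. ✗
w2: □(◇p ∨ ¬p) is T. ✗
w3: □(◇p ∨ ¬p) is T. ✗
w4: □(◇p ∨ ¬p) is T. ✗
w5: □(◇p ∨ ¬p) is T. ✗
— 1 world.

2 and 1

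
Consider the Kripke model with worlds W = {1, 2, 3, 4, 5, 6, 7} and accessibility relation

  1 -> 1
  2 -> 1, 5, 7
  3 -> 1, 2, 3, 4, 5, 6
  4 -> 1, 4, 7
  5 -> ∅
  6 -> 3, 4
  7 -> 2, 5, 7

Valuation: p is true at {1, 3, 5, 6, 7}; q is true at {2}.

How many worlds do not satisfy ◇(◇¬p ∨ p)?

1

1: successors {1}; ◇¬p ∨ p there: 1:T. ✓
2: successors {1, 5, 7}; ◇¬p ∨ p there: 1:T, 5:T, 7:T. ✓
3: successors {1, 2, 3, 4, 5, 6}; ◇¬p ∨ p there: 1:T, 2:F, 3:T, 4:T, 5:T, 6:T. ✓
4: successors {1, 4, 7}; ◇¬p ∨ p there: 1:T, 4:T, 7:T. ✓
5: no successors, so ◇(◇¬p ∨ p) fails. ✗
6: successors {3, 4}; ◇¬p ∨ p there: 3:T, 4:T. ✓
7: successors {2, 5, 7}; ◇¬p ∨ p there: 2:F, 5:T, 7:T. ✓
Satisfying worlds: {1, 2, 3, 4, 6, 7}.
So ◇(◇¬p ∨ p) fails at the other 1 world.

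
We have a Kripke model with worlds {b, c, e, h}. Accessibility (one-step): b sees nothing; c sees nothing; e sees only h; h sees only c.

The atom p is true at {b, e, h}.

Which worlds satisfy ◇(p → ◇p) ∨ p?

{b, e, h}

b: ◇(p → ◇p) is F, p is T. ✓
c: ◇(p → ◇p) is F, p is F. ✗
e: ◇(p → ◇p) is F, p is T. ✓
h: ◇(p → ◇p) is T, p is T. ✓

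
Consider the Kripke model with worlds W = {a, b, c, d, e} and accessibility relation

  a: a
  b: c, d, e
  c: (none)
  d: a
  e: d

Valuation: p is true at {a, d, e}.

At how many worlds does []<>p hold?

4

a: successors {a}; <>p there: a:T. ✓
b: successors {c, d, e}; <>p there: c:F, d:T, e:T. ✗
c: no successors, so []<>p holds vacuously. ✓
d: successors {a}; <>p there: a:T. ✓
e: successors {d}; <>p there: d:T. ✓
Satisfying worlds: {a, c, d, e}.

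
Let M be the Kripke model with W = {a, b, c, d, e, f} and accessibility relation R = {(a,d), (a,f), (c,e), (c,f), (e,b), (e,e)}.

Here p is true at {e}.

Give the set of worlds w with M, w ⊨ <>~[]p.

a: successors {d, f}; ~[]p there: d:F, f:F. ✗
b: no successors, so <>~[]p fails. ✗
c: successors {e, f}; ~[]p there: e:T, f:F. ✓
d: no successors, so <>~[]p fails. ✗
e: successors {b, e}; ~[]p there: b:F, e:T. ✓
f: no successors, so <>~[]p fails. ✗

{c, e}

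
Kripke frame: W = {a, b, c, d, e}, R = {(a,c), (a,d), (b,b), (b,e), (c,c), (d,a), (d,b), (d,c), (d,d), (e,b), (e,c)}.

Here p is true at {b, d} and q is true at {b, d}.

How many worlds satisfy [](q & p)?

0

a: successors {c, d}; q & p there: c:F, d:T. ✗
b: successors {b, e}; q & p there: b:T, e:F. ✗
c: successors {c}; q & p there: c:F. ✗
d: successors {a, b, c, d}; q & p there: a:F, b:T, c:F, d:T. ✗
e: successors {b, c}; q & p there: b:T, c:F. ✗
Satisfying worlds: ∅.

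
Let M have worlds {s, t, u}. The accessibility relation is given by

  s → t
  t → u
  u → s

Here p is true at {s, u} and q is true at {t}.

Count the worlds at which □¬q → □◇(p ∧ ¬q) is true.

2

s: □¬q is F, □◇(p ∧ ¬q) is T. ✓
t: □¬q is T, □◇(p ∧ ¬q) is T. ✓
u: □¬q is T, □◇(p ∧ ¬q) is F. ✗
Satisfying worlds: {s, t}.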